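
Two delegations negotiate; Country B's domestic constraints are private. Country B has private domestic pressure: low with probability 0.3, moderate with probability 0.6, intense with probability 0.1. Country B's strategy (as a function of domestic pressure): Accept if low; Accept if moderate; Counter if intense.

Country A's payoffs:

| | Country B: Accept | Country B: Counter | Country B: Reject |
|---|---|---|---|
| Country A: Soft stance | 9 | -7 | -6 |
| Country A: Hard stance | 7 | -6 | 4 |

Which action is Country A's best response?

Soft stance

E[Soft stance] = 0.3·(9) + 0.6·(9) + 0.1·(-7) = 7.4
E[Hard stance] = 0.3·(7) + 0.6·(7) + 0.1·(-6) = 5.7
Best response: Soft stance (7.4 is the largest).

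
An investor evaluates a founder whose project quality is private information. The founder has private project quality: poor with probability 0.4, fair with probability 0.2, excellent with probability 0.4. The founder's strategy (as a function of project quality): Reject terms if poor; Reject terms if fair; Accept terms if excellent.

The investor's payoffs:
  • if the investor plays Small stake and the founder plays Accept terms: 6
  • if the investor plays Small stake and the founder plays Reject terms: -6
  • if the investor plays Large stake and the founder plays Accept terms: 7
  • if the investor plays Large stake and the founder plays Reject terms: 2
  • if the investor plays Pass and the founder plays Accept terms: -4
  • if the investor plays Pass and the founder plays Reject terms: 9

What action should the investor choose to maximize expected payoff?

Large stake

Compute the investor's expected payoff for each action, taking the expectation over the founder's type.
E[Small stake] = 0.4·(-6) + 0.2·(-6) + 0.4·(6) = -1.2
E[Large stake] = 0.4·(2) + 0.2·(2) + 0.4·(7) = 4
E[Pass] = 0.4·(9) + 0.2·(9) + 0.4·(-4) = 3.8
Best response: Large stake (4 is the largest).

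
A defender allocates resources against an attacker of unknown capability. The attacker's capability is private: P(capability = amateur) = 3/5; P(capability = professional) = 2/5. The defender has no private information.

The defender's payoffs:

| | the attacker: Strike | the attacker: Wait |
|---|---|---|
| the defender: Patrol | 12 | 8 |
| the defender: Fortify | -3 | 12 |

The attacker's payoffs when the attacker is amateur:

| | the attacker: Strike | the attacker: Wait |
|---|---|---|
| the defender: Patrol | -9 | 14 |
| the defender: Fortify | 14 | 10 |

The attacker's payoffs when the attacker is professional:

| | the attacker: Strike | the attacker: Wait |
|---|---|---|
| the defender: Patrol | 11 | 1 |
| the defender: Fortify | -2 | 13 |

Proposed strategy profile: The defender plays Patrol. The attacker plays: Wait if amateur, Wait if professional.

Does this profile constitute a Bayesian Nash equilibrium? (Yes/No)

No

The defender plays Patrol: E[Patrol] = 3/5·(8) + 2/5·(8) = 8; E[Fortify] = 12. Not best-responding. ✗
The attacker (capability amateur), facing Patrol: Strike gives -9, Wait gives 14. Proposed Wait is best. ✓
The attacker (capability professional), facing Patrol: Strike gives 11, Wait gives 1. Proposed Wait is not best — profitable deviation exists. ✗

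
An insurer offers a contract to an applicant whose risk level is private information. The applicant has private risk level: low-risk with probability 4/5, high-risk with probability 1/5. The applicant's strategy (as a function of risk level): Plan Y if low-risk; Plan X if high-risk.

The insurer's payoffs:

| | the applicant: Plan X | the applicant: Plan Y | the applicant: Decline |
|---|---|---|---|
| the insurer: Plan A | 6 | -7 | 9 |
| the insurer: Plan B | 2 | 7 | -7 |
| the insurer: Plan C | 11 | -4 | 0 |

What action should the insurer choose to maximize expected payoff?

E[Plan A] = 4/5·(-7) + 1/5·(6) = -22/5
E[Plan B] = 4/5·(7) + 1/5·(2) = 6
E[Plan C] = 4/5·(-4) + 1/5·(11) = -1
Best response: Plan B (6 is the largest).

Plan B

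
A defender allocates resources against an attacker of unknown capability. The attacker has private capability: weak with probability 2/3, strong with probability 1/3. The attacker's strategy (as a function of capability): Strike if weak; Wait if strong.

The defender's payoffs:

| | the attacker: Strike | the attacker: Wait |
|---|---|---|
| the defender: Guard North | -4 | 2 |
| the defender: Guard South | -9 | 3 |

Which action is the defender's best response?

Guard North

E[Guard North] = 2/3·(-4) + 1/3·(2) = -2
E[Guard South] = 2/3·(-9) + 1/3·(3) = -5
Best response: Guard North (-2 is the largest).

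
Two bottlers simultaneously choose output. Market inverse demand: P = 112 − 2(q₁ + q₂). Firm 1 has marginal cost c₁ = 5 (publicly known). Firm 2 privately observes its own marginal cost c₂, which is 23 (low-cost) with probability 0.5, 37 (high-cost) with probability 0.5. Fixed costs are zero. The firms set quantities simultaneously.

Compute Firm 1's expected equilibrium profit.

Firm 2 with cost c maximizes (112 − 2(q₁+q₂) − c)·q₂, giving q₂(c) = (112 − c − 2q₁)/4.
E[c₂] = 0.5·23 + 0.5·37 = 30
Firm 1's FOC against E[q₂] yields q₁ = (112 − 2·5 + E[c₂])/6 = (112 − 10 + 30)/6 = 22.
E[P] = 112 − 2·(q₁ + E[q₂]) = 49; Firm 1's expected profit = (E[P] − 5)·q₁ = (49 − 5)·22 = 968.

968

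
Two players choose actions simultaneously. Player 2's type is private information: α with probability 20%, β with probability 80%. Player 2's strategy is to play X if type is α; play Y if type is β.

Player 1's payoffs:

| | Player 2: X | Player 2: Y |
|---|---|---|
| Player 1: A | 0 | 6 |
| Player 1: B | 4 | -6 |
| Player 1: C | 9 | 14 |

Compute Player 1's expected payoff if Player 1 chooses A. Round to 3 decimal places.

E[A] = 0.2·0 + 0.8·6 = 0 + 4.8 = 4.8

4.800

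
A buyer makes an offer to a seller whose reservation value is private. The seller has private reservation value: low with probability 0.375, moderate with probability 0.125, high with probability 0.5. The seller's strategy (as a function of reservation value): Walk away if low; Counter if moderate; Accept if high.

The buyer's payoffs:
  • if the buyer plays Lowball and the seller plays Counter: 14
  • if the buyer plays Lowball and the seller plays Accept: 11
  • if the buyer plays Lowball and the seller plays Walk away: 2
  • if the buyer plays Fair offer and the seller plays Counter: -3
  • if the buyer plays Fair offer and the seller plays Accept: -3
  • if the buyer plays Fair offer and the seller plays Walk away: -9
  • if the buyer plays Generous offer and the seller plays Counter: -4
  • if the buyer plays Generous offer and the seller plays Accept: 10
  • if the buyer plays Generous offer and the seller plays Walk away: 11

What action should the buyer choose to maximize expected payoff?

Generous offer

E[Lowball] = 0.375·(2) + 0.125·(14) + 0.5·(11) = 8
E[Fair offer] = 0.375·(-9) + 0.125·(-3) + 0.5·(-3) = -5.25
E[Generous offer] = 0.375·(11) + 0.125·(-4) + 0.5·(10) = 8.625
Best response: Generous offer (8.625 is the largest).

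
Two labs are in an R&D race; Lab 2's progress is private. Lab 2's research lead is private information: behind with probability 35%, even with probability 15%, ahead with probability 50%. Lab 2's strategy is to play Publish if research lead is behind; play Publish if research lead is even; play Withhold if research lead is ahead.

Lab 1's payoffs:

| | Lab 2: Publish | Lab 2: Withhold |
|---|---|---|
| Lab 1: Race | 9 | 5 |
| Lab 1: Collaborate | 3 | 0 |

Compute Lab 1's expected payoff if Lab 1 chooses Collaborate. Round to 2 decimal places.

Take the expectation over Lab 2's research lead, weighting each type's action by its prior probability.
E[Collaborate] = 0.35·3 + 0.15·3 + 0.5·0 = 1.05 + 0.45 + 0 = 1.5

1.50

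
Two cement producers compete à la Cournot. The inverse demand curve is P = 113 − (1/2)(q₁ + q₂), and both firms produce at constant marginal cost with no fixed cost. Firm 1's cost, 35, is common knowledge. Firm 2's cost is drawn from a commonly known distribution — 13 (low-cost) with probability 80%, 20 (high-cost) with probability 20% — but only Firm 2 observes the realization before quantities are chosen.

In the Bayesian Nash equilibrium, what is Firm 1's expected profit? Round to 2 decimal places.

Type-c best response for Firm 2: q₂(c) = (113 − c) − q₁/2.
Firm 1 maximizes expected profit; its first-order condition is 113 − q₁ − (1/2)E[q₂] − 35 = 0.
Substituting E[q₂] and solving: E[c₂] = 14.4, so q₁ = (113 − 2·35 + 14.4)/(3/2) = 38.2667.
E[P] = 113 − (1/2)·(q₁ + E[q₂]) = 54.1333; Firm 1's expected profit = (E[P] − 35)·q₁ = (54.1333 − 35)·38.2667 = 732.169.

732.17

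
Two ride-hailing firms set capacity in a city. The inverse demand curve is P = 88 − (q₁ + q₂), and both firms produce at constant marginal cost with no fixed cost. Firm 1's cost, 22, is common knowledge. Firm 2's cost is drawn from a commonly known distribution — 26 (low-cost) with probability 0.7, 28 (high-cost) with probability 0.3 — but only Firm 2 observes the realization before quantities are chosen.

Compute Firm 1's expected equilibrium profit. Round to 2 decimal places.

553.82

Firm 2 with cost c maximizes (88 − (q₁+q₂) − c)·q₂, giving q₂(c) = (88 − c − q₁)/2.
E[c₂] = 0.7·26 + 0.3·28 = 26.6
Firm 1's FOC against E[q₂] yields q₁ = (88 − 2·22 + E[c₂])/3 = (88 − 44 + 26.6)/3 = 23.5333.
E[P] = 88 − (q₁ + E[q₂]) = 45.5333; Firm 1's expected profit = (E[P] − 22)·q₁ = (45.5333 − 22)·23.5333 = 553.818.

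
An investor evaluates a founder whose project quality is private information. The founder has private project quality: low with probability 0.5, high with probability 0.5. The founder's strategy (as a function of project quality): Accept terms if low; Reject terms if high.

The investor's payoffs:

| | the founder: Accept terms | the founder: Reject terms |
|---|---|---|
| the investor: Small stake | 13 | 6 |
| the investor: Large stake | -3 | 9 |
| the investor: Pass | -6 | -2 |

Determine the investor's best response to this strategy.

E[Small stake] = 0.5·(13) + 0.5·(6) = 9.5
E[Large stake] = 0.5·(-3) + 0.5·(9) = 3
E[Pass] = 0.5·(-6) + 0.5·(-2) = -4
Best response: Small stake (9.5 is the largest).

Small stake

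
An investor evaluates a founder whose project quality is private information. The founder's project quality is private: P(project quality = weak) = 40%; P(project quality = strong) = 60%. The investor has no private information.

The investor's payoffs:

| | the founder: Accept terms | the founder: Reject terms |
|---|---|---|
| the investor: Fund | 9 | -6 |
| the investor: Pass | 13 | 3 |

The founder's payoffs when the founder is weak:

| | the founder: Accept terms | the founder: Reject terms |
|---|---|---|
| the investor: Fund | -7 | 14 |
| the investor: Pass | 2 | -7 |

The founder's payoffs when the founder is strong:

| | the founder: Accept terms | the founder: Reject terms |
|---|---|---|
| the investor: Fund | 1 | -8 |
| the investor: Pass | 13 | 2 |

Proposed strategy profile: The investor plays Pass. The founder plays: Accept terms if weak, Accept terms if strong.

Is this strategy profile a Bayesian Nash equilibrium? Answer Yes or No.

Yes

A profile is a BNE iff every type of every player is best-responding given beliefs about the other side.
The investor plays Pass: E[Pass] = 0.4·(13) + 0.6·(13) = 13; E[Fund] = 9. Best-responding. ✓
The founder (project quality weak), facing Pass: Accept terms gives 2, Reject terms gives -7. Proposed Accept terms is best. ✓
The founder (project quality strong), facing Pass: Accept terms gives 13, Reject terms gives 2. Proposed Accept terms is best. ✓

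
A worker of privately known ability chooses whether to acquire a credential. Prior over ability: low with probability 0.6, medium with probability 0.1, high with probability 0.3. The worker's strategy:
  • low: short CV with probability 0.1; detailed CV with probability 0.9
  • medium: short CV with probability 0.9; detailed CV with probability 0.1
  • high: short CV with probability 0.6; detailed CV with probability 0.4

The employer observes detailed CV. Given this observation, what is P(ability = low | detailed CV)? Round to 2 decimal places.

0.81

P(detailed CV) = 0.6·0.9 + 0.1·0.1 + 0.3·0.4 = 0.67
P(low | detailed CV) = (0.6·0.9) / 0.67 = 0.54 / 0.67 = 0.80597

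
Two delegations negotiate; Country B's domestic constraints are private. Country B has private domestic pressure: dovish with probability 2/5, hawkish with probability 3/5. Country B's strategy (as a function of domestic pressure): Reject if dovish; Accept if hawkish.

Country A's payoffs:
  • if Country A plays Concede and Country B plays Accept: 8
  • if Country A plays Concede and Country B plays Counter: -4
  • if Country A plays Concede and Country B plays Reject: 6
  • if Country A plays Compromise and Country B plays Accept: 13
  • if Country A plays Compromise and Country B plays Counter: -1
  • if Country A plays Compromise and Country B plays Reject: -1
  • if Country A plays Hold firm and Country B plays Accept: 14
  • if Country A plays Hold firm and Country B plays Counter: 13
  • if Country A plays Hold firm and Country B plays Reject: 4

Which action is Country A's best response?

Hold firm

E[Concede] = 2/5·(6) + 3/5·(8) = 36/5
E[Compromise] = 2/5·(-1) + 3/5·(13) = 37/5
E[Hold firm] = 2/5·(4) + 3/5·(14) = 10
Best response: Hold firm (10 is the largest).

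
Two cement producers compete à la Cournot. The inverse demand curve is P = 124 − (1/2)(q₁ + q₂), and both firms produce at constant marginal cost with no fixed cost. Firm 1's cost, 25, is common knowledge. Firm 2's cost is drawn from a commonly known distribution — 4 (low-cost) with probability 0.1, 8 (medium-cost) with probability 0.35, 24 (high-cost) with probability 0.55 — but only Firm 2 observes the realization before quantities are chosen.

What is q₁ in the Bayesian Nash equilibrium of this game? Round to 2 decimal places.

Each type of Firm 2 best-responds to q₁; Firm 1 best-responds to the expected q₂ over Firm 2's types.
Firm 2 with cost c maximizes (124 − (1/2)(q₁+q₂) − c)·q₂, giving q₂(c) = (124 − c − (1/2)q₁).
E[c₂] = 0.1·4 + 0.35·8 + 0.55·24 = 16.4
Firm 1's FOC against E[q₂] yields q₁ = (124 − 2·25 + E[c₂])/(3/2) = (124 − 50 + 16.4)/(3/2) = 60.2667.

60.27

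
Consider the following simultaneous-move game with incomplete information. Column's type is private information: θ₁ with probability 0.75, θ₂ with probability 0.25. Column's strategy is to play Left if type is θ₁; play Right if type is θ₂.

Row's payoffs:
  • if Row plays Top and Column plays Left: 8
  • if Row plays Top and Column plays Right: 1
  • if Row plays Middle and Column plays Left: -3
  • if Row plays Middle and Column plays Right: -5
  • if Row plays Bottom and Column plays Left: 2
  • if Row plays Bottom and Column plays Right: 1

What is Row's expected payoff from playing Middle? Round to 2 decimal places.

-3.50

Take the expectation over Column's type, weighting each type's action by its prior probability.
E[Middle] = 0.75·(-3) + 0.25·(-5) = (-2.25) + (-1.25) = -3.5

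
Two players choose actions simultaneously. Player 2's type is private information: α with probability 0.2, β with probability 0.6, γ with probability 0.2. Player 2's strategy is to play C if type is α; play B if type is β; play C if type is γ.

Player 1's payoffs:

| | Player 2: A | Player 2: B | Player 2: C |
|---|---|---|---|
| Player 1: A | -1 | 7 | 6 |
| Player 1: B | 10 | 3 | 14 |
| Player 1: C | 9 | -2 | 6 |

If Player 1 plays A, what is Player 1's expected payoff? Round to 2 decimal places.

6.60

E[A] = 0.2·6 + 0.6·7 + 0.2·6 = 1.2 + 4.2 + 1.2 = 6.6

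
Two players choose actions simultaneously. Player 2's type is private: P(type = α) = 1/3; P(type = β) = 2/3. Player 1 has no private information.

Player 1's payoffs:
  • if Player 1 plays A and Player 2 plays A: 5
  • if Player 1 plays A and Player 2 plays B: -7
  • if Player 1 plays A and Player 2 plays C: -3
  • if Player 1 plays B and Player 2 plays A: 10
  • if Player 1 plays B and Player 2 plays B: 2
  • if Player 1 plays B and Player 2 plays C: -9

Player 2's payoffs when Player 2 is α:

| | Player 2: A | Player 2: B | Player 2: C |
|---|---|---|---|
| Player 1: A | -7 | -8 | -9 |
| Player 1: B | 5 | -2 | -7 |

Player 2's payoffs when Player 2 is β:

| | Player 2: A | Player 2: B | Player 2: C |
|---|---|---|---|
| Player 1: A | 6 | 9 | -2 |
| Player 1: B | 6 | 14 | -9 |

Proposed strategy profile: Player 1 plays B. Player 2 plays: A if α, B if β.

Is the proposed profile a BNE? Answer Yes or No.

Yes

Player 1 plays B: E[B] = 1/3·(10) + 2/3·(2) = 14/3; E[A] = -3. Best-responding. ✓
Player 2 (type α), facing B: A gives 5, B gives -2, C gives -7. Proposed A is best. ✓
Player 2 (type β), facing B: A gives 6, B gives 14, C gives -9. Proposed B is best. ✓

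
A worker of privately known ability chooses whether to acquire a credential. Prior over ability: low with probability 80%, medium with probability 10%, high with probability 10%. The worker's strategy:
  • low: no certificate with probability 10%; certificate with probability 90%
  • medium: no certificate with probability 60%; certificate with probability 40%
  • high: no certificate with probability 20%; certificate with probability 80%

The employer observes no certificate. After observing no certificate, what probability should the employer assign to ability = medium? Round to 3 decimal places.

P(no certificate) = 0.8·0.1 + 0.1·0.6 + 0.1·0.2 = 0.16
P(medium | no certificate) = (0.1·0.6) / 0.16 = 0.06 / 0.16 = 0.375

0.375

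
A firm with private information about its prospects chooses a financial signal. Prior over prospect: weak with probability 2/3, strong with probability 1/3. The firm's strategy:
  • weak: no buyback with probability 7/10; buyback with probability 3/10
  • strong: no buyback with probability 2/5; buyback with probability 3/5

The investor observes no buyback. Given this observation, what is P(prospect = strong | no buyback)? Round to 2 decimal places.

P(no buyback) = (2/3)·(7/10) + (1/3)·(2/5) = 3/5
P(strong | no buyback) = ((1/3)·(2/5)) / (3/5) = (2/15) / (3/5) = 2/9

0.22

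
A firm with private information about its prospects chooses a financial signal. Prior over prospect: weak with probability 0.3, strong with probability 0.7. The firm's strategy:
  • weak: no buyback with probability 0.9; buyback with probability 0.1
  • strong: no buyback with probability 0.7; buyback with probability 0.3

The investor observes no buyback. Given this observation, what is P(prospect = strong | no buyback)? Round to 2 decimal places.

0.64

Apply Bayes' rule using the sender's strategy as the likelihood.
P(no buyback) = 0.3·0.9 + 0.7·0.7 = 0.76
P(strong | no buyback) = (0.7·0.7) / 0.76 = 0.49 / 0.76 = 0.644737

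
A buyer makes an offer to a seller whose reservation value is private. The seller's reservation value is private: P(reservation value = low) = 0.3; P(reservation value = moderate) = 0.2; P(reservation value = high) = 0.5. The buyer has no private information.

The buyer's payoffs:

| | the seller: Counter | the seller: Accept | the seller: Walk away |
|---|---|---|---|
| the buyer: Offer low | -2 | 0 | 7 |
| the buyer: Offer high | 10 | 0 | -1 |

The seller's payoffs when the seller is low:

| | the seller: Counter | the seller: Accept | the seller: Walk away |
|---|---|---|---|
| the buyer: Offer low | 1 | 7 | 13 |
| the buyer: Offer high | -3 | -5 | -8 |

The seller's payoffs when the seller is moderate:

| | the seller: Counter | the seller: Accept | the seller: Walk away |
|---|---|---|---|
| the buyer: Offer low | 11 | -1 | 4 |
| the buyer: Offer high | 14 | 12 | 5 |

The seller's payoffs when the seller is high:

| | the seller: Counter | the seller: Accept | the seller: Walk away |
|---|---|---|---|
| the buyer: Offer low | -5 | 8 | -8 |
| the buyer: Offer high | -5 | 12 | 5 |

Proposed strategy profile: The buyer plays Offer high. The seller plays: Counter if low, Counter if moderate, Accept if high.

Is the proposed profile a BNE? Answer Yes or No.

Yes

The buyer plays Offer high: E[Offer high] = 0.3·(10) + 0.2·(10) + 0.5·(0) = 5; E[Offer low] = -1. Best-responding. ✓
The seller (reservation value low), facing Offer high: Counter gives -3, Accept gives -5, Walk away gives -8. Proposed Counter is best. ✓
The seller (reservation value moderate), facing Offer high: Counter gives 14, Accept gives 12, Walk away gives 5. Proposed Counter is best. ✓
The seller (reservation value high), facing Offer high: Counter gives -5, Accept gives 12, Walk away gives 5. Proposed Accept is best. ✓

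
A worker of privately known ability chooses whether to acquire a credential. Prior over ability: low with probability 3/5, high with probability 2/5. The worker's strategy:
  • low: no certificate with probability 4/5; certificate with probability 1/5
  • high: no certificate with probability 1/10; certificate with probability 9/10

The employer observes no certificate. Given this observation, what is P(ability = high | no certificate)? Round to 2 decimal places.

0.08

P(no certificate) = (3/5)·(4/5) + (2/5)·(1/10) = 13/25
P(high | no certificate) = ((2/5)·(1/10)) / (13/25) = (1/25) / (13/25) = 1/13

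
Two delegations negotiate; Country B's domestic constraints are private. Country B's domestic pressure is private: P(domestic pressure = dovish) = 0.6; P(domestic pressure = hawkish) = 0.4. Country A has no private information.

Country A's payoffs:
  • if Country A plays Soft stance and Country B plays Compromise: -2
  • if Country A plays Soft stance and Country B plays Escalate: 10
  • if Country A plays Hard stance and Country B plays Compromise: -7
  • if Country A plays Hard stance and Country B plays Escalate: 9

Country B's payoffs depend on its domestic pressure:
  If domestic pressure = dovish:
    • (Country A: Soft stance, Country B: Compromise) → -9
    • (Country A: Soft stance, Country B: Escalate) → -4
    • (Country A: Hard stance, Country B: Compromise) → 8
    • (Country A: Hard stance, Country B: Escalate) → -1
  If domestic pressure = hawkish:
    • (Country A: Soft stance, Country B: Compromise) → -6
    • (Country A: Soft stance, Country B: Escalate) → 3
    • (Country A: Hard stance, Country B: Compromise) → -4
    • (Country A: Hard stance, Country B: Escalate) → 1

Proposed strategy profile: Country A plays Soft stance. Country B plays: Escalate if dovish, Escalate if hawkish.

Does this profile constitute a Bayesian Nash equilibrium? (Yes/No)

Yes

A profile is a BNE iff every type of every player is best-responding given beliefs about the other side.
Country A plays Soft stance: E[Soft stance] = 0.6·(10) + 0.4·(10) = 10; E[Hard stance] = 9. Best-responding. ✓
Country B (domestic pressure dovish), facing Soft stance: Compromise gives -9, Escalate gives -4. Proposed Escalate is best. ✓
Country B (domestic pressure hawkish), facing Soft stance: Compromise gives -6, Escalate gives 3. Proposed Escalate is best. ✓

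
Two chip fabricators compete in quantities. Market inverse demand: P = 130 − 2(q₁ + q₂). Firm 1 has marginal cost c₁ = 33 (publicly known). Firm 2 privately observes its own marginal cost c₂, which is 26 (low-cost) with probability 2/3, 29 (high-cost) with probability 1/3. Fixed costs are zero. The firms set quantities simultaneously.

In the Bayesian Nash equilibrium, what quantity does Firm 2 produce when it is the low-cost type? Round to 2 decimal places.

18.42

Firm 2 with cost c maximizes (130 − 2(q₁+q₂) − c)·q₂, giving q₂(c) = (130 − c − 2q₁)/4.
E[c₂] = 2/3·26 + 1/3·29 = 27
Firm 1's FOC against E[q₂] yields q₁ = (130 − 2·33 + E[c₂])/6 = (130 − 66 + 27)/6 = 15.1667.
q₂(low-cost) = (130 − 26 − 2·15.1667)/4 = 18.4167.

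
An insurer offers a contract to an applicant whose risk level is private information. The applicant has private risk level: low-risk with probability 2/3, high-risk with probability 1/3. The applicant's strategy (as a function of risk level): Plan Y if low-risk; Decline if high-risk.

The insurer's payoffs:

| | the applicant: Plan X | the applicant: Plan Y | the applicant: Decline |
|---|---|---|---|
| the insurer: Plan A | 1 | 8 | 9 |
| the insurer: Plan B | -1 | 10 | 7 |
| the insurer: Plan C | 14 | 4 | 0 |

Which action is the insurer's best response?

Plan B

E[Plan A] = 2/3·(8) + 1/3·(9) = 25/3
E[Plan B] = 2/3·(10) + 1/3·(7) = 9
E[Plan C] = 2/3·(4) + 1/3·(0) = 8/3
Best response: Plan B (9 is the largest).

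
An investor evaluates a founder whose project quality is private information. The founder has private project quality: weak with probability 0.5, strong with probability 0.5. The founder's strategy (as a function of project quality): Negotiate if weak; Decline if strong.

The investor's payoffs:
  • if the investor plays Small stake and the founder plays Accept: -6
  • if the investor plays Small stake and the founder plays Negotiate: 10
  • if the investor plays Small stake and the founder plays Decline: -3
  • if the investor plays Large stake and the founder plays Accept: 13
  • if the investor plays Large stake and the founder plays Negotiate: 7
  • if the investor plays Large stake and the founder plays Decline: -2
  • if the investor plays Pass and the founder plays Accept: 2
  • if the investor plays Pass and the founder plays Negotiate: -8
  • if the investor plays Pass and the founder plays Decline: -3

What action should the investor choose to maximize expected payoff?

Small stake

E[Small stake] = 0.5·(10) + 0.5·(-3) = 3.5
E[Large stake] = 0.5·(7) + 0.5·(-2) = 2.5
E[Pass] = 0.5·(-8) + 0.5·(-3) = -5.5
Best response: Small stake (3.5 is the largest).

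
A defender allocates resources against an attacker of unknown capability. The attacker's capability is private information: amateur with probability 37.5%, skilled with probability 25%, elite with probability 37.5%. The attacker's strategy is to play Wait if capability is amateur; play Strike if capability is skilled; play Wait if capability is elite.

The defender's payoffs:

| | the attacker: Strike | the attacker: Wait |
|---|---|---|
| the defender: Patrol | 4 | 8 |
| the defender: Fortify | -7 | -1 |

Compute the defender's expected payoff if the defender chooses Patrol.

7

E[Patrol] = 0.375·8 + 0.25·4 + 0.375·8 = 3 + 1 + 3 = 7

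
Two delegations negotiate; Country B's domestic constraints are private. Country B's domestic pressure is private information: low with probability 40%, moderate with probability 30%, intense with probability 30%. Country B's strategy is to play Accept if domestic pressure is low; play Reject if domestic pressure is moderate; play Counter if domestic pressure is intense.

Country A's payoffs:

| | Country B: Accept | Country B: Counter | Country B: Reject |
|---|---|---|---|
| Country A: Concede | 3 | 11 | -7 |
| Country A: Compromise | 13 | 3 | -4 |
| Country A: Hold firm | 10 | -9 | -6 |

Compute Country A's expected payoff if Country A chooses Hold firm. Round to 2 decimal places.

-0.50

E[Hold firm] = 0.4·10 + 0.3·(-6) + 0.3·(-9) = 4 + (-1.8) + (-2.7) = -0.5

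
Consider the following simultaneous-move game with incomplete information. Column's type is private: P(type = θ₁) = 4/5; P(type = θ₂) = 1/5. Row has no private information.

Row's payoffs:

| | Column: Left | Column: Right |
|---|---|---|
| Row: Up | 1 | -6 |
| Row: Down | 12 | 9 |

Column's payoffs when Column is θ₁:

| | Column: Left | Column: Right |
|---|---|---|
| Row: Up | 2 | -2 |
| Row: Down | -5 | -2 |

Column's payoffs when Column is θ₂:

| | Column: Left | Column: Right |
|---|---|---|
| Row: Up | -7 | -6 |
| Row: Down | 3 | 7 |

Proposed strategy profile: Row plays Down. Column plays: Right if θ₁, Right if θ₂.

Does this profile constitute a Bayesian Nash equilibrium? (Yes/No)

Yes

A profile is a BNE iff every type of every player is best-responding given beliefs about the other side.
Row plays Down: E[Down] = 4/5·(9) + 1/5·(9) = 9; E[Up] = -6. Best-responding. ✓
Column (type θ₁), facing Down: Left gives -5, Right gives -2. Proposed Right is best. ✓
Column (type θ₂), facing Down: Left gives 3, Right gives 7. Proposed Right is best. ✓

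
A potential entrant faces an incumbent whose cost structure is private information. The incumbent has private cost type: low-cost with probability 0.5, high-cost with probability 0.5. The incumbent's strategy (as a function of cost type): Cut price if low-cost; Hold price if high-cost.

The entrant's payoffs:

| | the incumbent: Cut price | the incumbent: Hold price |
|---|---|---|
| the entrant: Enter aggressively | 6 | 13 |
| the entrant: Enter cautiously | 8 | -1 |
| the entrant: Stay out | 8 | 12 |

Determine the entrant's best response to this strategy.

Compute the entrant's expected payoff for each action, taking the expectation over the incumbent's type.
E[Enter aggressively] = 0.5·(6) + 0.5·(13) = 9.5
E[Enter cautiously] = 0.5·(8) + 0.5·(-1) = 3.5
E[Stay out] = 0.5·(8) + 0.5·(12) = 10
Best response: Stay out (10 is the largest).

Stay out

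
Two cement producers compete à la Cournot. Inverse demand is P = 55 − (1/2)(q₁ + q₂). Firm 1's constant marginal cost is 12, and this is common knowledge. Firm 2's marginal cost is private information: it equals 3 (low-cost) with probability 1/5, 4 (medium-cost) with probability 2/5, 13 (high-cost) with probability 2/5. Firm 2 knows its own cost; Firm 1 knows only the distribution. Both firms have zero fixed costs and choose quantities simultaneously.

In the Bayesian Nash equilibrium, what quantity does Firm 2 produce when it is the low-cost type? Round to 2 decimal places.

Each type of Firm 2 best-responds to q₁; Firm 1 best-responds to the expected q₂ over Firm 2's types.
Firm 2 with cost c maximizes (55 − (1/2)(q₁+q₂) − c)·q₂, giving q₂(c) = (55 − c − (1/2)q₁).
E[c₂] = 1/5·3 + 2/5·4 + 2/5·13 = 7.4
Firm 1's FOC against E[q₂] yields q₁ = (55 − 2·12 + E[c₂])/(3/2) = (55 − 24 + 7.4)/(3/2) = 25.6.
q₂(low-cost) = (55 − 3 − (1/2)·25.6) = 39.2.

39.20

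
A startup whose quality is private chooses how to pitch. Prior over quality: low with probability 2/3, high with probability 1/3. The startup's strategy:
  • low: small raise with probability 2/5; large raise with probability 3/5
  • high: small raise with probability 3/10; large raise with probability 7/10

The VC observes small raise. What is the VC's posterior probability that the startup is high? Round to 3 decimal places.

Apply Bayes' rule using the sender's strategy as the likelihood.
P(small raise) = (2/3)·(2/5) + (1/3)·(3/10) = 11/30
P(high | small raise) = ((1/3)·(3/10)) / (11/30) = (1/10) / (11/30) = 3/11

0.273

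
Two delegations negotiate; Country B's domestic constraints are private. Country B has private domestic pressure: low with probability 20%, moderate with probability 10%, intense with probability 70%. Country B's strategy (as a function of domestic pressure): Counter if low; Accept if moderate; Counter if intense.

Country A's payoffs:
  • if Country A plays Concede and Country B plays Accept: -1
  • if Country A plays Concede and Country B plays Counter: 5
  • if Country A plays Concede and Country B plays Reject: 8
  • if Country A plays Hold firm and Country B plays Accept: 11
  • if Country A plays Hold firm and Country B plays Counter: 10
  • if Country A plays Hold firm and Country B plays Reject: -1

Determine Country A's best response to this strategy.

E[Concede] = 0.2·(5) + 0.1·(-1) + 0.7·(5) = 4.4
E[Hold firm] = 0.2·(10) + 0.1·(11) + 0.7·(10) = 10.1
Best response: Hold firm (10.1 is the largest).

Hold firm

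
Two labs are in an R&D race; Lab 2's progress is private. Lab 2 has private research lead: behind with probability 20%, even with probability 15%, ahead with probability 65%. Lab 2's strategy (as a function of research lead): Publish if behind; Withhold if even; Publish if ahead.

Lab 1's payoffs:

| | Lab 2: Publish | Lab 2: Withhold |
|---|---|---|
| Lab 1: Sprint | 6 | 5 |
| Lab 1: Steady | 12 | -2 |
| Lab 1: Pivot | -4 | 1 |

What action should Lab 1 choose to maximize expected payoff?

Steady

E[Sprint] = 0.2·(6) + 0.15·(5) + 0.65·(6) = 5.85
E[Steady] = 0.2·(12) + 0.15·(-2) + 0.65·(12) = 9.9
E[Pivot] = 0.2·(-4) + 0.15·(1) + 0.65·(-4) = -3.25
Best response: Steady (9.9 is the largest).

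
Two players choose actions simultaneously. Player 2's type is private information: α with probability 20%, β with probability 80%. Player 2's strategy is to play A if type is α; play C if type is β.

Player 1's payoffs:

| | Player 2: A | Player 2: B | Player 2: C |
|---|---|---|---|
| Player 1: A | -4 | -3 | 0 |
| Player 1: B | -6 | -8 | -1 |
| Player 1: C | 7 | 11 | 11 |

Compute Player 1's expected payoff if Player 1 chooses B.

-2

Take the expectation over Player 2's type, weighting each type's action by its prior probability.
E[B] = 0.2·(-6) + 0.8·(-1) = (-1.2) + (-0.8) = -2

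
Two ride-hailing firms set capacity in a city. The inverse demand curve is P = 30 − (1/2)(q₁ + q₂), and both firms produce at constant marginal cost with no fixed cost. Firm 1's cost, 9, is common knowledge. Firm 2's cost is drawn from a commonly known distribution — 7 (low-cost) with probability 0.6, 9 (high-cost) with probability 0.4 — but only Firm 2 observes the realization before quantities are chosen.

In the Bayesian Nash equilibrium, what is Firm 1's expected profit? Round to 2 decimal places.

87.12

Each type of Firm 2 best-responds to q₁; Firm 1 best-responds to the expected q₂ over Firm 2's types.
Firm 2 with cost c maximizes (30 − (1/2)(q₁+q₂) − c)·q₂, giving q₂(c) = (30 − c − (1/2)q₁).
E[c₂] = 0.6·7 + 0.4·9 = 7.8
Firm 1's FOC against E[q₂] yields q₁ = (30 − 2·9 + E[c₂])/(3/2) = (30 − 18 + 7.8)/(3/2) = 13.2.
E[P] = 30 − (1/2)·(q₁ + E[q₂]) = 15.6; Firm 1's expected profit = (E[P] − 9)·q₁ = (15.6 − 9)·13.2 = 87.12.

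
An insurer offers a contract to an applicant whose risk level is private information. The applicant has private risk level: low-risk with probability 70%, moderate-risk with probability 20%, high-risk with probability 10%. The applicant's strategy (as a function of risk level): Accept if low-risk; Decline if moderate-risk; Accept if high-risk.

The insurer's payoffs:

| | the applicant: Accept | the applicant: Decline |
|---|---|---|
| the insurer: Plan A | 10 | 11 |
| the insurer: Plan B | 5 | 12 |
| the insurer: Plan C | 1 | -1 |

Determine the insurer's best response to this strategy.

Plan A

Compute the insurer's expected payoff for each action, taking the expectation over the applicant's type.
E[Plan A] = 0.7·(10) + 0.2·(11) + 0.1·(10) = 10.2
E[Plan B] = 0.7·(5) + 0.2·(12) + 0.1·(5) = 6.4
E[Plan C] = 0.7·(1) + 0.2·(-1) + 0.1·(1) = 0.6
Best response: Plan A (10.2 is the largest).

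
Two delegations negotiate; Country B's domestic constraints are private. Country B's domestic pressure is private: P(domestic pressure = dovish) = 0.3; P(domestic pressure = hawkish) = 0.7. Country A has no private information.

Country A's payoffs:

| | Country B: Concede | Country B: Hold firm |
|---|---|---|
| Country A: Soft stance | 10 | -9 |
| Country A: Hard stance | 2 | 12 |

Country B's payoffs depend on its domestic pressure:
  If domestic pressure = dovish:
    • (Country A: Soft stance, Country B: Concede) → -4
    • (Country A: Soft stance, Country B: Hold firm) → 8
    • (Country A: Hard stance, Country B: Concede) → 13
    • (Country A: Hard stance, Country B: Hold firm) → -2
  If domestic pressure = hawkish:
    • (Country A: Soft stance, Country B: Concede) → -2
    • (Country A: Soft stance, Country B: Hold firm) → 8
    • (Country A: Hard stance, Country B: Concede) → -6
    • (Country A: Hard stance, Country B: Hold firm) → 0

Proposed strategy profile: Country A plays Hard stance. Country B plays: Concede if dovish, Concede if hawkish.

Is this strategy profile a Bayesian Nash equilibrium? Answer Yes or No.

Country A plays Hard stance: E[Hard stance] = 0.3·(2) + 0.7·(2) = 2; E[Soft stance] = 10. Not best-responding. ✗
Country B (domestic pressure dovish), facing Hard stance: Concede gives 13, Hold firm gives -2. Proposed Concede is best. ✓
Country B (domestic pressure hawkish), facing Hard stance: Concede gives -6, Hold firm gives 0. Proposed Concede is not best — profitable deviation exists. ✗

No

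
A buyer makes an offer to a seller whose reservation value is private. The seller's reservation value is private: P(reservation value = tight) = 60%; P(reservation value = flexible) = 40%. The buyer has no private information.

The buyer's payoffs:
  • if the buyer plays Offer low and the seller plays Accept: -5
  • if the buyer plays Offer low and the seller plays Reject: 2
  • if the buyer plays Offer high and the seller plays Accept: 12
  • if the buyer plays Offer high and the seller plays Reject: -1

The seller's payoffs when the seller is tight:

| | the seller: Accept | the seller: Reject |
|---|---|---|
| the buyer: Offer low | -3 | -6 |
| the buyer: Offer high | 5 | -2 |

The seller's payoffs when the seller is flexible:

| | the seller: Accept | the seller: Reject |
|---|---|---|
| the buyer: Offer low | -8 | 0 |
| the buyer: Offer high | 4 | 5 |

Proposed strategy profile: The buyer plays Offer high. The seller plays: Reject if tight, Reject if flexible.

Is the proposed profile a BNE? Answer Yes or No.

No

The buyer plays Offer high: E[Offer high] = 0.6·(-1) + 0.4·(-1) = -1; E[Offer low] = 2. Not best-responding. ✗
The seller (reservation value tight), facing Offer high: Accept gives 5, Reject gives -2. Proposed Reject is not best — profitable deviation exists. ✗
The seller (reservation value flexible), facing Offer high: Accept gives 4, Reject gives 5. Proposed Reject is best. ✓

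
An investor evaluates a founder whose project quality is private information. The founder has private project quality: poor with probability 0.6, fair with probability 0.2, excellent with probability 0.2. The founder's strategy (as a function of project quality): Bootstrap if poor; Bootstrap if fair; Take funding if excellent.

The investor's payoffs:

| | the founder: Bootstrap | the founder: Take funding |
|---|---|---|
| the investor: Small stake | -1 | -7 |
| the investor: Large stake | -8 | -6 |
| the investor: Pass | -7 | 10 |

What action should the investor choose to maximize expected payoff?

Small stake

E[Small stake] = 0.6·(-1) + 0.2·(-1) + 0.2·(-7) = -2.2
E[Large stake] = 0.6·(-8) + 0.2·(-8) + 0.2·(-6) = -7.6
E[Pass] = 0.6·(-7) + 0.2·(-7) + 0.2·(10) = -3.6
Best response: Small stake (-2.2 is the largest).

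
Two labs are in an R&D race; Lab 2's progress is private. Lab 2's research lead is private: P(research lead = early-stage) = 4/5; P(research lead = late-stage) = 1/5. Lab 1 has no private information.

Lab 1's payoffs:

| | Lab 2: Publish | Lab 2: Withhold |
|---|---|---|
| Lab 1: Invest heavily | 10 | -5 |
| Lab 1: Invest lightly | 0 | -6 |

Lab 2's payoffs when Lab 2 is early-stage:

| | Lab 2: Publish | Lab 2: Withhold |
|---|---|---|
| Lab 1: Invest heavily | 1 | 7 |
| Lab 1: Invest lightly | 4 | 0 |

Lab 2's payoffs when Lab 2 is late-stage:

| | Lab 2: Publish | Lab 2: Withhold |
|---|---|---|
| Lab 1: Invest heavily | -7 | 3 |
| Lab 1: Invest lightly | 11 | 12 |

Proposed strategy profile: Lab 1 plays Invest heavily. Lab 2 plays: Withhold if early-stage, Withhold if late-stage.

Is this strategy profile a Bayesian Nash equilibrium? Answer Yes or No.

Yes

Lab 1 plays Invest heavily: E[Invest heavily] = 4/5·(-5) + 1/5·(-5) = -5; E[Invest lightly] = -6. Best-responding. ✓
Lab 2 (research lead early-stage), facing Invest heavily: Publish gives 1, Withhold gives 7. Proposed Withhold is best. ✓
Lab 2 (research lead late-stage), facing Invest heavily: Publish gives -7, Withhold gives 3. Proposed Withhold is best. ✓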